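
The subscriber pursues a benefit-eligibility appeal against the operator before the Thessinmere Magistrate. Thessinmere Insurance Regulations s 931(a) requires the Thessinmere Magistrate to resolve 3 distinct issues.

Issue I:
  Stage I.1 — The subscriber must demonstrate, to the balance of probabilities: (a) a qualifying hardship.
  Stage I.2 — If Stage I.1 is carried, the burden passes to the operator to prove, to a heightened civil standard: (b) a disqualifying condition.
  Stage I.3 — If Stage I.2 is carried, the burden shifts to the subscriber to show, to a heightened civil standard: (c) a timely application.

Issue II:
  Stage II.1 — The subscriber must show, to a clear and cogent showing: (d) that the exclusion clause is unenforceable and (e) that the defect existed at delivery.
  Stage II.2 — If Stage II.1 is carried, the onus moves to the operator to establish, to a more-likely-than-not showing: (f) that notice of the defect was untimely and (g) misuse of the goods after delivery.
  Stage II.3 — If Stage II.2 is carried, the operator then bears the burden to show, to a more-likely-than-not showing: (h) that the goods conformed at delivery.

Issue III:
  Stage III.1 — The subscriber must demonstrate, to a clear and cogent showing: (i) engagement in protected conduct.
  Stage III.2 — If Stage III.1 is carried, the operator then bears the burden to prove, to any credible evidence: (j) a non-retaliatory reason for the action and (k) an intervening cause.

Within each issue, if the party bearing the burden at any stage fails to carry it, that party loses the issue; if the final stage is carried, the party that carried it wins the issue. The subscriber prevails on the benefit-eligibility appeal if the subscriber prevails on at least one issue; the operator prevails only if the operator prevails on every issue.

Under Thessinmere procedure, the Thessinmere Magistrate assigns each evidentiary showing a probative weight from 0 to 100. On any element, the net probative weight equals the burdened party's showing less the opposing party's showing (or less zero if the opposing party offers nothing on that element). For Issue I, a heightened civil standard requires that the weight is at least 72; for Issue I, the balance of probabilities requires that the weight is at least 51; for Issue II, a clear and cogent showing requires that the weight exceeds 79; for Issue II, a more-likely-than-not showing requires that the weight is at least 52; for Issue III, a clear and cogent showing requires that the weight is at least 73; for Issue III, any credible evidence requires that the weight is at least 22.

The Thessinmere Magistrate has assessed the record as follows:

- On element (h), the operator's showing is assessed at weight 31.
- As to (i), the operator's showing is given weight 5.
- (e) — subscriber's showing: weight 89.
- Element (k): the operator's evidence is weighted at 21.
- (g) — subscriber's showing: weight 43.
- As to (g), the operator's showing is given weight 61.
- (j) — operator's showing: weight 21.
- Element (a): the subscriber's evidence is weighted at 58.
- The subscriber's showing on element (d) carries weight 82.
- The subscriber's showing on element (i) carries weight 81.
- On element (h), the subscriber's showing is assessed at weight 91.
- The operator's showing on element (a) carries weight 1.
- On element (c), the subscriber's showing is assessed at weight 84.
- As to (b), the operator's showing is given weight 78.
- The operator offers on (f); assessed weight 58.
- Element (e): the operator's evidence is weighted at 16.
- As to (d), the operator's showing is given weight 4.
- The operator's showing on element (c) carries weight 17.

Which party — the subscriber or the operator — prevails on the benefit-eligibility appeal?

— Issue I —
At Stage I.1 the subscriber must meet the balance of probabilities (weight is at least 51): on (a) the weight is 58 less the opposing 1 gives net 57, which does reach 51, so (a) meets the standard.
  Stage I.1 is satisfied; the onus moves to the operator.
At Stage I.2 the operator must meet a heightened civil standard (weight is at least 72): on (b) the weight is 78, ≥ 72, so (b) meets the standard.
  All elements met. The burden passes to the subscriber.
At Stage I.3 the subscriber must meet a heightened civil standard (weight is at least 72): on (c) the weight is 84 less the opposing 17 gives net 67, which does not reach 72, so (c) does not meet the standard.
  The subscriber does not carry Stage I.3.
The operator prevails on this issue.
— Issue II —
Stage II.1 (subscriber, a clear and cogent showing, weight exceeds 79): (d) net 82−4=78 ≤ 79 — fails; (e) net 89−16=73 ≤ 79 — fails.
  The subscriber does not carry Stage II.1.
So the operator prevails on this issue.
— Issue III —
At Stage III.1 the subscriber must meet a clear and cogent showing (weight is at least 73): on (i) the weight is 81 less the opposing 5 gives net 76, ≥ 73, so (i) meets the standard.
  All elements met. The burden passes to the operator.
At Stage III.2 the operator must meet any credible evidence (weight is at least 22): on (j) the weight is 21, which does not reach 22, so (j) does not meet the standard; on (k) the weight is 21, which does not reach 22, so (k) does not meet the standard.
  Not every element is met, so the operator fails to carry Stage III.2.
The subscriber prevails on this issue.
Per-issue: Issue I → operator; Issue II → operator; Issue III → subscriber. The subscriber must prevail on at least one issue; overall, the subscriber prevails.

subscriber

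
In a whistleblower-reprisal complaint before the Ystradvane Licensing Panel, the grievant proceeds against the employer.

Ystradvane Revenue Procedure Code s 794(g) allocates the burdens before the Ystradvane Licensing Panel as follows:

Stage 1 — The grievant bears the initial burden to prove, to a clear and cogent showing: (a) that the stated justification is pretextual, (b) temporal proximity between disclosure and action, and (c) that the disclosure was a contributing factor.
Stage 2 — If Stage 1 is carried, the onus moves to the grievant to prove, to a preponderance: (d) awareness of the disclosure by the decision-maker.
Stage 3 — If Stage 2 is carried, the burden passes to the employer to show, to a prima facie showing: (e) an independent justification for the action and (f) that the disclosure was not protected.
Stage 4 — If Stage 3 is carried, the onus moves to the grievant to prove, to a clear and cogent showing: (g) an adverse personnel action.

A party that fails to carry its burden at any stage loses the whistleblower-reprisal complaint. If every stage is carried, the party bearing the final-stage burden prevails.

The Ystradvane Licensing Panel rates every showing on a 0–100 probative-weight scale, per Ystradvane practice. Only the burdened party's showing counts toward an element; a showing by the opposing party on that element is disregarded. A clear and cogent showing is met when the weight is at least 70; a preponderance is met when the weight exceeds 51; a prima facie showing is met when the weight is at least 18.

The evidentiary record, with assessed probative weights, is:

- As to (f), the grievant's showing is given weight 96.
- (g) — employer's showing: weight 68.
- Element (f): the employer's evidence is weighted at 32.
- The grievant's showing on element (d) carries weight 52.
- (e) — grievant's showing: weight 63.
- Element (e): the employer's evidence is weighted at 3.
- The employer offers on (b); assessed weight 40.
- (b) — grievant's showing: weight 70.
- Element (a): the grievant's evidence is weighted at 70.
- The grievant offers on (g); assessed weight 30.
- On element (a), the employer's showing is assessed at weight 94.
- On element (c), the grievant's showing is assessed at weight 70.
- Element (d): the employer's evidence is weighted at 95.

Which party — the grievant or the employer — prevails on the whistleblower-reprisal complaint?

grievant

Stage 1 (grievant, a clear and cogent showing, weight is at least 70): (a) 70 (employer's 94 disregarded) ≥ 70 — meets; (b) 70 (employer's 40 disregarded) ≥ 70 — meets; (c) 70 ≥ 70 — meets.
  Stage 1 is satisfied; the grievant continues to bear the burden.
Stage 2 (grievant, a preponderance, weight exceeds 51): (d) 52 (employer's 95 disregarded) > 51 — meets.
  Stage 2 is satisfied; the onus moves to the employer.
Stage 3 (employer, a prima facie showing, weight is at least 18): (e) 3 (grievant's 63 disregarded) < 18 — fails; (f) 32 (grievant's 96 disregarded) ≥ 18 — meets.
  Not every element is met, so the employer fails to carry Stage 3.
The analysis ends at Stage 3; the grievant prevails.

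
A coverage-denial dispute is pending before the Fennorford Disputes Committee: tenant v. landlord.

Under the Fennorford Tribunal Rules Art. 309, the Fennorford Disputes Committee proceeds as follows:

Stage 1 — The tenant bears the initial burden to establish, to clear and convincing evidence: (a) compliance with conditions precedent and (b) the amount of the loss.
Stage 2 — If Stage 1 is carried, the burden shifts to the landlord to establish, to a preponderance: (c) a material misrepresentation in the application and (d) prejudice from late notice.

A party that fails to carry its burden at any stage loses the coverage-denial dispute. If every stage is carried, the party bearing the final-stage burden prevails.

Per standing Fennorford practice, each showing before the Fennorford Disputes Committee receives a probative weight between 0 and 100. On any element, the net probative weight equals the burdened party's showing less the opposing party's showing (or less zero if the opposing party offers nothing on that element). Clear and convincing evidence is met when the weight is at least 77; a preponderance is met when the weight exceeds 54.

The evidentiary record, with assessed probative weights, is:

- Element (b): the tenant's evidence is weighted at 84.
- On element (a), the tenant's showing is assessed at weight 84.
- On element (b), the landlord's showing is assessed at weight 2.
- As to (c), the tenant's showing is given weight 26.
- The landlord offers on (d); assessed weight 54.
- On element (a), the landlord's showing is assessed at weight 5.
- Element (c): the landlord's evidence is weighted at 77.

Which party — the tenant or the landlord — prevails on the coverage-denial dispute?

tenant

Stage 1 (tenant, clear and convincing evidence, weight is at least 77): (a) net 84−5=79 ≥ 77 — meets; (b) net 84−2=82 ≥ 77 — meets.
  All elements met. The burden passes to the landlord.
Stage 2 (landlord, a preponderance, weight exceeds 54): (c) net 77−26=51 ≤ 54 — fails; (d) 54 ≤ 54 — fails.
  Stage 2 not carried; the landlord fails its burden.
So the tenant prevails.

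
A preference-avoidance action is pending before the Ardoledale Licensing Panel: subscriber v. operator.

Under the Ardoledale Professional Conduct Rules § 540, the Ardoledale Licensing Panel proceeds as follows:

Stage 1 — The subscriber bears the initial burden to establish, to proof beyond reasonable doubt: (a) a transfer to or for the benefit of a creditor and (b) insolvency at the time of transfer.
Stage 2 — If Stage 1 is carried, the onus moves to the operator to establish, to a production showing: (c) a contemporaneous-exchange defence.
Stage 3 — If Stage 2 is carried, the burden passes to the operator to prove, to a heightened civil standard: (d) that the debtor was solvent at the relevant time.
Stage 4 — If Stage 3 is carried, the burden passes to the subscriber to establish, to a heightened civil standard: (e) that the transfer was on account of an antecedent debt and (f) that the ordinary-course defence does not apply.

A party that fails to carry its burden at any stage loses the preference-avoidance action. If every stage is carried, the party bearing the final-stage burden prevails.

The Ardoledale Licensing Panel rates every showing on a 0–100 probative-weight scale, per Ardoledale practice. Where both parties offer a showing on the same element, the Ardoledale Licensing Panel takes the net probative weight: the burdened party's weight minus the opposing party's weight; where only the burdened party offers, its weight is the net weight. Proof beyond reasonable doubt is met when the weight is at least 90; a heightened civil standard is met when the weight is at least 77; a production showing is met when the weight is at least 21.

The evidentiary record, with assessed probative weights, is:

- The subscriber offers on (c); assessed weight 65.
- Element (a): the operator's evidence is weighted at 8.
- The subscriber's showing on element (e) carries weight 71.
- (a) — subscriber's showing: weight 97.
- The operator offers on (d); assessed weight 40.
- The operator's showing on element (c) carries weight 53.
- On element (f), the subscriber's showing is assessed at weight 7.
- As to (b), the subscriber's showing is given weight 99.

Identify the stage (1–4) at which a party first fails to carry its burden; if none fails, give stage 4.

stage 1

At Stage 1 the subscriber must meet proof beyond reasonable doubt (weight is at least 90): on (a) the weight is 97 less the opposing 8 gives net 89, which does not reach 90, so (a) does not meet the standard; on (b) the weight is 99, which does reach 90, so (b) meets the standard.
  The subscriber does not carry Stage 1.
The operator prevails.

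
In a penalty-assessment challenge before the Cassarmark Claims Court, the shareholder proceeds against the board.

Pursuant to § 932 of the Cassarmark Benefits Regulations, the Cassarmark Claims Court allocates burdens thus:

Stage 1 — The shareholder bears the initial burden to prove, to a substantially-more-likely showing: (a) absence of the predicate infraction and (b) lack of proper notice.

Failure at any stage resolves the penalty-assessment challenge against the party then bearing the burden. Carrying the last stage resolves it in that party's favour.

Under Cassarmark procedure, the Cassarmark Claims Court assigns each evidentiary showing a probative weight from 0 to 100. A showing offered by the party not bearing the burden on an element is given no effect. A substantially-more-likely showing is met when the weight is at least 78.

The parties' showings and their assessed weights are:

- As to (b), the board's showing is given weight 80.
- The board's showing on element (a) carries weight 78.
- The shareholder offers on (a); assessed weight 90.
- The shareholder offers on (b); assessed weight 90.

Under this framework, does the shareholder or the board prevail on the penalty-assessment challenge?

Stage 1 — burden on shareholder; standard: a substantially-more-likely showing (weight is at least 78).
    (a): 90 (board's 78 disregarded) ≥ 78 [met]
    (b): 90 (board's 80 disregarded) ≥ 78 [met]
  The shareholder carries the last stage.
With every stage satisfied, the shareholder prevails.

shareholder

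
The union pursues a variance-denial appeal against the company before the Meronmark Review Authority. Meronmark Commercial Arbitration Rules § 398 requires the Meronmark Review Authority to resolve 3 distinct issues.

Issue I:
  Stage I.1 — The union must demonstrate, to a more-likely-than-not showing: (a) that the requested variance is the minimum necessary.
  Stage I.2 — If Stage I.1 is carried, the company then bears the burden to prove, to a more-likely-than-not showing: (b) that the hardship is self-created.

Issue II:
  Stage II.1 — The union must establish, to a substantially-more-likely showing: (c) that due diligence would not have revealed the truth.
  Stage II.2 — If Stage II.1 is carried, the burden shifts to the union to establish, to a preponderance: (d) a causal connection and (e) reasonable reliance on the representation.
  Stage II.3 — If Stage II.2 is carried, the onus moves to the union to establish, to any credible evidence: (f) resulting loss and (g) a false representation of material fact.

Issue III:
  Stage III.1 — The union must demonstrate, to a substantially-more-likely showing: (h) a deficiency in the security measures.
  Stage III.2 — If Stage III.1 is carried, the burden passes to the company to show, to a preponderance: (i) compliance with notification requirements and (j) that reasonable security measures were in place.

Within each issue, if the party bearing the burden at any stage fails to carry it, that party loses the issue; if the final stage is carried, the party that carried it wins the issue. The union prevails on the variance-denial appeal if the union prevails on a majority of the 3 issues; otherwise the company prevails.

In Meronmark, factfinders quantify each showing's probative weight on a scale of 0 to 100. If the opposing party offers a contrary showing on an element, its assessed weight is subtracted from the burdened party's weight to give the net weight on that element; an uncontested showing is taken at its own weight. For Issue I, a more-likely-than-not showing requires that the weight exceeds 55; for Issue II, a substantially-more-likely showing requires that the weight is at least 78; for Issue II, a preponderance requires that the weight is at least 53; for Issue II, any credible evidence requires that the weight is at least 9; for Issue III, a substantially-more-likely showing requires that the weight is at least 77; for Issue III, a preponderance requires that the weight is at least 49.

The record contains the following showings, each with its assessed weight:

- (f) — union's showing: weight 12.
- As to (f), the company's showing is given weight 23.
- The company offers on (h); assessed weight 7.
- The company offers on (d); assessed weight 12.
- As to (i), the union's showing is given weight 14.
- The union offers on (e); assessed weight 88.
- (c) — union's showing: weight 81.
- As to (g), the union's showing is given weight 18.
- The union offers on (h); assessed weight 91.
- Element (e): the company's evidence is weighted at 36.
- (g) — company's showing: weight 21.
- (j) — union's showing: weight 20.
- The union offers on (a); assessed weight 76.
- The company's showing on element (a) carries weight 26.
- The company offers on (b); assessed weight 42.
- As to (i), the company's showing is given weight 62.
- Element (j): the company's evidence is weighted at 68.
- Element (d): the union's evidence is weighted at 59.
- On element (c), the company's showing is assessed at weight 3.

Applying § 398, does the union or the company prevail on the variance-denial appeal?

company

— Issue I —
Stage I.1 (union, a more-likely-than-not showing, weight exceeds 55): (a) net 76−26=50 ≤ 55 — fails.
  Not every element is met, so the union fails to carry Stage I.1.
So the company prevails on this issue.
— Issue II —
Stage II.1 (union, a substantially-more-likely showing, weight is at least 78): (c) net 81−3=78 ≥ 78 — meets.
  Stage II.1 is satisfied; the union continues to bear the burden.
Stage II.2 (union, a preponderance, weight is at least 53): (d) net 59−12=47 < 53 — fails; (e) net 88−36=52 < 53 — fails.
  The union does not carry Stage II.2.
The company prevails on this issue.
— Issue III —
At Stage III.1 the union must meet a substantially-more-likely showing (weight is at least 77): on (h) the weight is 91 less the opposing 7 gives net 84, which does reach 77, so (h) meets the standard.
  Stage III.1 is satisfied; the onus moves to the company.
At Stage III.2 the company must meet a preponderance (weight is at least 49): on (i) the weight is 62 less the opposing 14 gives net 48, which does not reach 49, so (i) does not meet the standard; on (j) the weight is 68 less the opposing 20 gives net 48, which does not reach 49, so (j) does not meet the standard.
  Stage III.2 not carried; the company fails its burden.
The union prevails on this issue.
Per-issue: Issue I → company; Issue II → company; Issue III → union. The union must prevail on a majority of issues; overall, the company prevails.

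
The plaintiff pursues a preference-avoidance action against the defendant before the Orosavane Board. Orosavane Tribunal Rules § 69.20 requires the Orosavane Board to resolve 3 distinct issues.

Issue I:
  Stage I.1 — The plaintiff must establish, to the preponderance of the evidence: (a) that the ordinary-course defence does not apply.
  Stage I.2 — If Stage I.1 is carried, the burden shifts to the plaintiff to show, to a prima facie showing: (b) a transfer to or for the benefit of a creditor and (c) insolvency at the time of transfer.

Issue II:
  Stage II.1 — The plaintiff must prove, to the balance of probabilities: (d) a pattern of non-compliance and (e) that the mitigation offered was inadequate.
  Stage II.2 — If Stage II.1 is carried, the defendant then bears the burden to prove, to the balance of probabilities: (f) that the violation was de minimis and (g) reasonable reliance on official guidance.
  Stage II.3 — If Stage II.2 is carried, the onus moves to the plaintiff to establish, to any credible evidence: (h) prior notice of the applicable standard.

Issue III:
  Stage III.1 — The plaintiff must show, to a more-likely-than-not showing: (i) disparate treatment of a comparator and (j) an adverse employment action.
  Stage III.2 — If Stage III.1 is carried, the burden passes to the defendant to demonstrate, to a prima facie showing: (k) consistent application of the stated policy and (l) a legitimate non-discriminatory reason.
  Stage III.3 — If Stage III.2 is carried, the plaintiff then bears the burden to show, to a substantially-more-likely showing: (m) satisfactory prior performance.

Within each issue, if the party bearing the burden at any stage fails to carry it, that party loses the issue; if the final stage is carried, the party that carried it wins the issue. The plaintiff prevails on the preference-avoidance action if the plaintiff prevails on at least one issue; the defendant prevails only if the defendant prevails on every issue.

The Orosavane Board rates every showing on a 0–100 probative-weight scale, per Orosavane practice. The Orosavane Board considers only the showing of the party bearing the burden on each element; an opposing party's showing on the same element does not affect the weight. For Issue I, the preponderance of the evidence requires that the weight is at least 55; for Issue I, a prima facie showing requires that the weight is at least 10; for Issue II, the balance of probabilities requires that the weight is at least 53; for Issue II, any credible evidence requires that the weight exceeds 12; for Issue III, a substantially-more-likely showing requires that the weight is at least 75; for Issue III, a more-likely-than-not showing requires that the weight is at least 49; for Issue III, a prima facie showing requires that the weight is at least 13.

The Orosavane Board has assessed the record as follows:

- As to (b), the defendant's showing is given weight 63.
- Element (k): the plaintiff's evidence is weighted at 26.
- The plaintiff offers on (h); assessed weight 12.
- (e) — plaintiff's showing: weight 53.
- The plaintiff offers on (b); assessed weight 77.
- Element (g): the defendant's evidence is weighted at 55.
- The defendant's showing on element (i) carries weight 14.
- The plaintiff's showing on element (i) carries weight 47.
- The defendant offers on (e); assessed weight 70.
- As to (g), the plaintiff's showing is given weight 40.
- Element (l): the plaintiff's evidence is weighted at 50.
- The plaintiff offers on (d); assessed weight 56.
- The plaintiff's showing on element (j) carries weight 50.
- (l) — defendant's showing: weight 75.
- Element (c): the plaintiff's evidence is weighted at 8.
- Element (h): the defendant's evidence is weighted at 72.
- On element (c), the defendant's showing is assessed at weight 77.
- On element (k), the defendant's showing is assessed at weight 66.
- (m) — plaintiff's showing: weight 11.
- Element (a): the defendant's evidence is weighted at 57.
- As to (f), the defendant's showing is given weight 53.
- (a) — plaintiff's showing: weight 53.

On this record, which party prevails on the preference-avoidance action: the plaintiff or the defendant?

defendant

— Issue I —
Stage I.1 (plaintiff, the preponderance of the evidence, weight is at least 55): (a) 53 (defendant's 57 disregarded) < 55 — fails.
  Not every element is met, so the plaintiff fails to carry Stage I.1.
The analysis ends at Stage I.1; the defendant prevails on this issue.
— Issue II —
Stage II.1 — burden on plaintiff; standard: the balance of probabilities (weight is at least 53).
    (d): 56 ≥ 53 [met]
    (e): 53 (defendant's 70 disregarded) ≥ 53 [met]
  All elements met. The burden passes to the defendant.
Stage II.2 — burden on defendant; standard: the balance of probabilities (weight is at least 53).
    (f): 53 ≥ 53 [met]
    (g): 55 (plaintiff's 40 disregarded) ≥ 53 [met]
  The defendant carries Stage II.2; the plaintiff now bears the burden.
Stage II.3 — burden on plaintiff; standard: any credible evidence (weight exceeds 12).
    (h): 12 (defendant's 72 disregarded) ≤ 12 [not met]
  Not every element is met, so the plaintiff fails to carry Stage II.3.
The analysis ends at Stage II.3; the defendant prevails on this issue.
— Issue III —
At Stage III.1 the plaintiff must meet a more-likely-than-not showing (weight is at least 49): on (i) the weight is 47 (the defendant's 14 is given no effect), which does not reach 49, so (i) does not meet the standard; on (j) the weight is 50, which does reach 49, so (j) meets the standard.
  Stage III.1 not carried; the plaintiff fails its burden.
So the defendant prevails on this issue.
Per-issue: Issue I → defendant; Issue II → defendant; Issue III → defendant. The plaintiff must prevail on at least one issue; overall, the defendant prevails.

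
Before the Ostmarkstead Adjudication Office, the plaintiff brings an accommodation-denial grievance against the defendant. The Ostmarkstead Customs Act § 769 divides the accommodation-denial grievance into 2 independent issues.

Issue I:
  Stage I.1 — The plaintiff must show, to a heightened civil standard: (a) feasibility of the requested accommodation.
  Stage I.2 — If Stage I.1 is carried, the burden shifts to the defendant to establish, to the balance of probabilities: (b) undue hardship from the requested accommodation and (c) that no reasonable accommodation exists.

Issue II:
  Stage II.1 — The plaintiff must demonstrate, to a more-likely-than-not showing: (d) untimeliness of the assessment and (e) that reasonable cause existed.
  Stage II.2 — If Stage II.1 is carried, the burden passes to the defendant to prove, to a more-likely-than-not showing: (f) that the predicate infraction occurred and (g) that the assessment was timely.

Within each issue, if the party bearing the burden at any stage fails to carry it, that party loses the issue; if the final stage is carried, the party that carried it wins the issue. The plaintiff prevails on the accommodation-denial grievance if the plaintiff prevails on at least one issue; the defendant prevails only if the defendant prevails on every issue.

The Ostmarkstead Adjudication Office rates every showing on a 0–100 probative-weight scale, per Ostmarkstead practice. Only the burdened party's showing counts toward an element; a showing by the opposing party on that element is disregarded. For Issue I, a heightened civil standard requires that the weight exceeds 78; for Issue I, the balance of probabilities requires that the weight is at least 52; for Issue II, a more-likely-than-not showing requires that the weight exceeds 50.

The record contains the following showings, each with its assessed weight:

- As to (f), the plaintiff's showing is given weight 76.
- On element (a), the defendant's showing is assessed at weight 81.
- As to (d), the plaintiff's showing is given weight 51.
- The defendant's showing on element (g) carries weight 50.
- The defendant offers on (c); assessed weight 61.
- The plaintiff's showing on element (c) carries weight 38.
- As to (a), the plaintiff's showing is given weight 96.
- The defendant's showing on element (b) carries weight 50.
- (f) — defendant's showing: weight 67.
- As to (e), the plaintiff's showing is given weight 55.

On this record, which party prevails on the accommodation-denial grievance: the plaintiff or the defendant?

plaintiff

— Issue I —
Stage I.1 (plaintiff, a heightened civil standard, weight exceeds 78): (a) 96 (defendant's 81 disregarded) > 78 — meets.
  Stage I.1 carried; the burden shifts to the defendant.
Stage I.2 (defendant, the balance of probabilities, weight is at least 52): (b) 50 < 52 — fails; (c) 61 (plaintiff's 38 disregarded) ≥ 52 — meets.
  Not every element is met, so the defendant fails to carry Stage I.2.
So the plaintiff prevails on this issue.
— Issue II —
Stage II.1 (plaintiff, a more-likely-than-not showing, weight exceeds 50): (d) 51 > 50 — meets; (e) 55 > 50 — meets.
  Stage II.1 carried; the burden shifts to the defendant.
Stage II.2 (defendant, a more-likely-than-not showing, weight exceeds 50): (f) 67 (plaintiff's 76 disregarded) > 50 — meets; (g) 50 ≤ 50 — fails.
  Not every element is met, so the defendant fails to carry Stage II.2.
The analysis ends at Stage II.2; the plaintiff prevails on this issue.
Per-issue: Issue I → plaintiff; Issue II → plaintiff. The plaintiff must prevail on at least one issue; overall, the plaintiff prevails.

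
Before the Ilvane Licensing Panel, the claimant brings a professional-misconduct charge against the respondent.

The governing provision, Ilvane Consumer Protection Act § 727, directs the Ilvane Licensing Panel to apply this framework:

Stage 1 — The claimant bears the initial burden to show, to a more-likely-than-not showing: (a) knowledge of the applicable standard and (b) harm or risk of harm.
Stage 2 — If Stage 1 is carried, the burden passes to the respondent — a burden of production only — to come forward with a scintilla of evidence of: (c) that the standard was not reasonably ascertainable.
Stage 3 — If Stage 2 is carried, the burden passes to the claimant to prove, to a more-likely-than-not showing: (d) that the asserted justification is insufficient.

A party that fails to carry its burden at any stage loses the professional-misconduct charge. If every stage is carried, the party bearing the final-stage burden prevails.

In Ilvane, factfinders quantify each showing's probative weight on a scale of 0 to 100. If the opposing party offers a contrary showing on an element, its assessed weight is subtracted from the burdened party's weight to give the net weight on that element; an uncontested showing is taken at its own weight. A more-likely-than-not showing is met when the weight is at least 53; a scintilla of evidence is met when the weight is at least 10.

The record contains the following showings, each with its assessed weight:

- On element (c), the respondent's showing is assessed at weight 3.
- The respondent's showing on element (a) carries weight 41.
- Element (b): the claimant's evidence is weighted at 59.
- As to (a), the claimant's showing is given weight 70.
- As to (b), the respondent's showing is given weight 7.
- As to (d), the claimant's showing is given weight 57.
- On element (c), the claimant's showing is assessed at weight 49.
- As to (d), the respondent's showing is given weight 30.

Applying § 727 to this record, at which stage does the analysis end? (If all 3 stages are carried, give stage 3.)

Stage 1 (claimant, a more-likely-than-not showing, weight is at least 53): (a) net 70−41=29 < 53 — fails; (b) net 59−7=52 < 53 — fails.
  Stage 1 not carried; the claimant fails its burden.
The analysis ends at Stage 1; the respondent prevails.

stage 1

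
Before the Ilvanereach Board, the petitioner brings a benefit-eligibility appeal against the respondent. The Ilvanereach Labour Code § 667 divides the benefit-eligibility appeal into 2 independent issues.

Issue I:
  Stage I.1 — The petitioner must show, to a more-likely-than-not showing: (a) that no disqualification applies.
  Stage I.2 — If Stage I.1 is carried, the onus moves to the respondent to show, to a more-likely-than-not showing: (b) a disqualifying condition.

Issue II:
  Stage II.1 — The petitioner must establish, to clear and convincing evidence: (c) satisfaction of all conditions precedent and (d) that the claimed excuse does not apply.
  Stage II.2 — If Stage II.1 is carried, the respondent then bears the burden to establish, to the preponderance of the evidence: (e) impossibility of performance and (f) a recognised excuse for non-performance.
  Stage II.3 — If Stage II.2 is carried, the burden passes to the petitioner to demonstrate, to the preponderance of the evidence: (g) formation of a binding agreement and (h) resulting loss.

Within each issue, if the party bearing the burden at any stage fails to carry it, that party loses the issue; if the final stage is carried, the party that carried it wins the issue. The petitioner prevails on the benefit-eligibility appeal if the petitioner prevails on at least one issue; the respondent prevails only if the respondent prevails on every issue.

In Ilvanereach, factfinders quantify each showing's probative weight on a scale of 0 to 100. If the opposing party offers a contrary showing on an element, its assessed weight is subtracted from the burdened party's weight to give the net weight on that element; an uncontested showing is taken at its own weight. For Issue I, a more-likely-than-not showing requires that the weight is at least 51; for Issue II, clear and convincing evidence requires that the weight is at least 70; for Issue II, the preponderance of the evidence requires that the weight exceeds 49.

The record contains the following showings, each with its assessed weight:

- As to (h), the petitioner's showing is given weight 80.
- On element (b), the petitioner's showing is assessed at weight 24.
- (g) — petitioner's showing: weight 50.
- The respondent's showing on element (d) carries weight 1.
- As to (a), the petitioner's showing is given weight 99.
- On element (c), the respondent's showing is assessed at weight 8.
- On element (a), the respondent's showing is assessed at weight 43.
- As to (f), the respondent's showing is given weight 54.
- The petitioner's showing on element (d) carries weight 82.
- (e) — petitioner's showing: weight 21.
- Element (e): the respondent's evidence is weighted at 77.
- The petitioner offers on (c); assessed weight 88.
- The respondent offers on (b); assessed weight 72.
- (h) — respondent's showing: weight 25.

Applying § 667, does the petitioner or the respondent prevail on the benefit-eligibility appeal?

petitioner

— Issue I —
At Stage I.1 the petitioner must meet a more-likely-than-not showing (weight is at least 51): on (a) the weight is 99 less the opposing 43 gives net 56, ≥ 51, so (a) meets the standard.
  The petitioner carries Stage I.1; the respondent now bears the burden.
At Stage I.2 the respondent must meet a more-likely-than-not showing (weight is at least 51): on (b) the weight is 72 less the opposing 24 gives net 48, < 51, so (b) does not meet the standard.
  Not every element is met, so the respondent fails to carry Stage I.2.
The analysis ends at Stage I.2; the petitioner prevails on this issue.
— Issue II —
Stage II.1 — burden on petitioner; standard: clear and convincing evidence (weight is at least 70).
    (c): 88 − 8 = 80 ≥ 70 [met]
    (d): 82 − 1 = 81 ≥ 70 [met]
  Stage II.1 is satisfied; the onus moves to the respondent.
Stage II.2 — burden on respondent; standard: the preponderance of the evidence (weight exceeds 49).
    (e): 77 − 21 = 56 > 49 [met]
    (f): 54 > 49 [met]
  The respondent carries Stage II.2; the petitioner now bears the burden.
Stage II.3 — burden on petitioner; standard: the preponderance of the evidence (weight exceeds 49).
    (g): 50 > 49 [met]
    (h): 80 − 25 = 55 > 49 [met]
  Stage II.3 carried; the final stage is satisfied.
With every stage satisfied, the petitioner prevails on this issue.
Per-issue: Issue I → petitioner; Issue II → petitioner. The petitioner must prevail on at least one issue; overall, the petitioner prevails.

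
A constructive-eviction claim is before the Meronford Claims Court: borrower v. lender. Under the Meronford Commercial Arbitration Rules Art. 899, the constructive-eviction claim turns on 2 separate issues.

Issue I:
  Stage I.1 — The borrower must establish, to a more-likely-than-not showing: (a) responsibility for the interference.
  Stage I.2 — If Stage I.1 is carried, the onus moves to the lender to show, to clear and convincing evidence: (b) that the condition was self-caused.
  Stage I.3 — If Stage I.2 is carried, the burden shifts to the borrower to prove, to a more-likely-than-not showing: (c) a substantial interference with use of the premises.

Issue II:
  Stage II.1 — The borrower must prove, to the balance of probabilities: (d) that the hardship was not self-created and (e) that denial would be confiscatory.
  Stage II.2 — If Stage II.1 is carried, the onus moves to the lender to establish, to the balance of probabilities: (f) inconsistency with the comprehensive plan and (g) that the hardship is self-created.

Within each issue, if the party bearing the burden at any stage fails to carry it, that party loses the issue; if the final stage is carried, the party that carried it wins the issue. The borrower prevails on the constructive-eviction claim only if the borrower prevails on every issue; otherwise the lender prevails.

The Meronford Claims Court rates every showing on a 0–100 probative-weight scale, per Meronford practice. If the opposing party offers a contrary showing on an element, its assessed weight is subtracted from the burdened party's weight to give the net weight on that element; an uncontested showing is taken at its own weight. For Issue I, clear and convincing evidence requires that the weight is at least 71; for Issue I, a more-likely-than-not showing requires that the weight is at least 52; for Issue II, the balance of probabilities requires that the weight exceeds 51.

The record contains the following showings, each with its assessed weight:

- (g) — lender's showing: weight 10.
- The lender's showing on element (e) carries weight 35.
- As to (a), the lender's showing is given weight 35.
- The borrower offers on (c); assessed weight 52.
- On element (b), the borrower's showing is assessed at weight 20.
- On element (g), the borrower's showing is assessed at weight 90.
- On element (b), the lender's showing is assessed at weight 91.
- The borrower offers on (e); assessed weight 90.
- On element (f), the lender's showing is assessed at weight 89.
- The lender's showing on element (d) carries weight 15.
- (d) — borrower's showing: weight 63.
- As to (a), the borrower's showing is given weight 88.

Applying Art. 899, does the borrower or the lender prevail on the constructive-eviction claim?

— Issue I —
Stage I.1 (borrower, a more-likely-than-not showing, weight is at least 52): (a) net 88−35=53 ≥ 52 — meets.
  Stage I.1 carried; the burden shifts to the lender.
Stage I.2 (lender, clear and convincing evidence, weight is at least 71): (b) net 91−20=71 ≥ 71 — meets.
  Stage I.2 carried; the burden shifts to the borrower.
Stage I.3 (borrower, a more-likely-than-not showing, weight is at least 52): (c) 52 ≥ 52 — meets.
  Stage I.3 carried; the final stage is satisfied.
With every stage satisfied, the borrower prevails on this issue.
— Issue II —
At Stage II.1 the borrower must meet the balance of probabilities (weight exceeds 51): on (d) the weight is 63 less the opposing 15 gives net 48, which does not exceed 51, so (d) does not meet the standard; on (e) the weight is 90 less the opposing 35 gives net 55, > 51, so (e) meets the standard.
  The borrower does not carry Stage II.1.
The analysis ends at Stage II.1; the lender prevails on this issue.
Per-issue: Issue I → borrower; Issue II → lender. The borrower must prevail on every issue; overall, the lender prevails.

lender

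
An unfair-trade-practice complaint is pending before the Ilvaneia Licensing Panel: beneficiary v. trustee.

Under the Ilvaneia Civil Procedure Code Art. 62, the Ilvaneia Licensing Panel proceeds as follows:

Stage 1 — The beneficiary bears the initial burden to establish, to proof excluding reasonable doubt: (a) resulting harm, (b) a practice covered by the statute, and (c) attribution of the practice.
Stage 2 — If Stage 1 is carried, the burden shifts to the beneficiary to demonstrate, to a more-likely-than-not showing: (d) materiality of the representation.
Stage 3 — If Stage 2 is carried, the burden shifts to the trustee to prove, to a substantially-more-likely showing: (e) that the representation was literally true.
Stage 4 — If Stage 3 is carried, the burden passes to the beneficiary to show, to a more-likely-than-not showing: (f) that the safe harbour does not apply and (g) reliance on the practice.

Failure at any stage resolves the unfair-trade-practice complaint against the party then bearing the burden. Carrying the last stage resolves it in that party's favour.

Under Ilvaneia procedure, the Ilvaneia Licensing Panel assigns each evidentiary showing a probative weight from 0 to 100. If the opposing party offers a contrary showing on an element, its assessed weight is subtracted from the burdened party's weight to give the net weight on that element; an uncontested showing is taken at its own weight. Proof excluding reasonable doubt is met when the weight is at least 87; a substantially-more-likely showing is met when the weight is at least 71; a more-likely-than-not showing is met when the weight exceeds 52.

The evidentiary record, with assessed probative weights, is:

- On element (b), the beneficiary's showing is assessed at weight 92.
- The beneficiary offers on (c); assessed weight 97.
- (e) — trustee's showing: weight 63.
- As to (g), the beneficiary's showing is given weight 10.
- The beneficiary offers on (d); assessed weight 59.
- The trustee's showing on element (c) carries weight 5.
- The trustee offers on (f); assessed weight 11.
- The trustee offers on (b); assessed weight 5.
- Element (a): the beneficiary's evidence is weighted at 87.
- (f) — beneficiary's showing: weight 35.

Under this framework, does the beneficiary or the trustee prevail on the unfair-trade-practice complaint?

Stage 1 (beneficiary, proof excluding reasonable doubt, weight is at least 87): (a) 87 ≥ 87 — meets; (b) net 92−5=87 ≥ 87 — meets; (c) net 97−5=92 ≥ 87 — meets.
  Stage 1 is satisfied; the beneficiary continues to bear the burden.
Stage 2 (beneficiary, a more-likely-than-not showing, weight exceeds 52): (d) 59 > 52 — meets.
  All elements met. The burden passes to the trustee.
Stage 3 (trustee, a substantially-more-likely showing, weight is at least 71): (e) 63 < 71 — fails.
  The trustee does not carry Stage 3.
The beneficiary prevails.

beneficiary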